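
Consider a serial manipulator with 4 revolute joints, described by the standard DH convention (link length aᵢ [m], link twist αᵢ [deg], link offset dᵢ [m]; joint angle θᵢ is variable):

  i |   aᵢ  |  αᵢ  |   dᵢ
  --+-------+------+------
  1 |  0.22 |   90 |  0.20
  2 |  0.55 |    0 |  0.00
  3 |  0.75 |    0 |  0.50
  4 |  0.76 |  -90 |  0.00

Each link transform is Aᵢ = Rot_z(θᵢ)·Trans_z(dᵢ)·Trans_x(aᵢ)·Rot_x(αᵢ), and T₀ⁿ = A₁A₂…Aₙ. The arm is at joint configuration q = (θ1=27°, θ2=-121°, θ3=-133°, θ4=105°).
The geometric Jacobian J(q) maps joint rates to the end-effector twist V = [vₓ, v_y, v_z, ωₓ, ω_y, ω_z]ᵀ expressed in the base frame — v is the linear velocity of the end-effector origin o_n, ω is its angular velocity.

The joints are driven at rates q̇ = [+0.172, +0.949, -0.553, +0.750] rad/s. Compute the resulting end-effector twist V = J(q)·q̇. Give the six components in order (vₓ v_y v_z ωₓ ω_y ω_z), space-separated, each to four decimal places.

0.6925 0.1750 -1.0972 0.5203 -1.0211 0.1720

o_n = [-0.5940, -0.8638, 0.0581]
J₁: ẑ×o_n = [0.8638, -0.5940, 0.0000], ω = ẑ
J2: z=[0.4540, -0.8910, 0.0000] o=[0.1960, 0.0999, 0.2000] → [0.1265, 0.0644, -1.1414, 0.4540, -0.8910, 0.0000]
J3: z=[0.4540, -0.8910, 0.0000] o=[-0.0564, -0.0287, -0.2714] → [-0.2936, -0.1496, -0.8582, 0.4540, -0.8910, 0.0000]
J4: z=[0.4540, -0.8910, 0.0000] o=[-0.0136, -0.5681, 0.4495] → [0.3488, 0.1777, -0.6514, 0.4540, -0.8910, 0.0000]
V = J·q̇ = [0.6925, 0.1750, -1.0972, 0.5203, -1.0211, 0.1720]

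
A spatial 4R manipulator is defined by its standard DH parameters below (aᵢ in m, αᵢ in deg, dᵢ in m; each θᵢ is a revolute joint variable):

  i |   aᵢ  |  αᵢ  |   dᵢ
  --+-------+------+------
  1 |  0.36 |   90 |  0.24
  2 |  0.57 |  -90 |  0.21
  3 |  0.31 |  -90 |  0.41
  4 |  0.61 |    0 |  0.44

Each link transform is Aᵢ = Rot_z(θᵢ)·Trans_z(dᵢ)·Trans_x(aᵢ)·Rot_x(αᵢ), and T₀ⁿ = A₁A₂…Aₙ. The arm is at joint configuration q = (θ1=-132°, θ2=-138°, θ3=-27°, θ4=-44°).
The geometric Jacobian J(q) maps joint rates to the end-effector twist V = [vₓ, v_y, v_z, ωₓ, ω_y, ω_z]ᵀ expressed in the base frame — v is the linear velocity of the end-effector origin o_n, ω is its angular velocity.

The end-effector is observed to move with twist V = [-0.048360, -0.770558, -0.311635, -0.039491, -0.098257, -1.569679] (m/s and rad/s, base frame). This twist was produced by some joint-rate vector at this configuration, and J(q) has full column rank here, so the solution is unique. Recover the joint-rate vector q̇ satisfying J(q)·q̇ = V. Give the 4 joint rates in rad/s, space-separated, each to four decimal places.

-0.8330 0.7860 0.6140 0.9230

o_n = [-0.0170, 0.2171, -1.3411]
J₁: ẑ×o_n = [-0.2171, -0.0170, 0.0000], ω = ẑ
J2: z=[-0.7431, 0.6691, 0.0000] o=[-0.2409, -0.2675, 0.2400] → [-1.0580, -1.1750, -0.5100, -0.7431, 0.6691, 0.0000]
J3: z=[-0.4477, -0.4973, -0.7431] o=[-0.1135, 0.1878, -0.1414] → [0.6184, -0.6089, 0.0349, -0.4477, -0.4973, -0.7431]
J4: z=[0.8879, -0.3455, -0.3038] o=[-0.2643, 0.2306, -0.6309] → [0.2412, 0.5554, 0.0735, 0.8879, -0.3455, -0.3038]
q̇ = J⁺·V = [-0.8330, 0.7860, 0.6140, 0.9230]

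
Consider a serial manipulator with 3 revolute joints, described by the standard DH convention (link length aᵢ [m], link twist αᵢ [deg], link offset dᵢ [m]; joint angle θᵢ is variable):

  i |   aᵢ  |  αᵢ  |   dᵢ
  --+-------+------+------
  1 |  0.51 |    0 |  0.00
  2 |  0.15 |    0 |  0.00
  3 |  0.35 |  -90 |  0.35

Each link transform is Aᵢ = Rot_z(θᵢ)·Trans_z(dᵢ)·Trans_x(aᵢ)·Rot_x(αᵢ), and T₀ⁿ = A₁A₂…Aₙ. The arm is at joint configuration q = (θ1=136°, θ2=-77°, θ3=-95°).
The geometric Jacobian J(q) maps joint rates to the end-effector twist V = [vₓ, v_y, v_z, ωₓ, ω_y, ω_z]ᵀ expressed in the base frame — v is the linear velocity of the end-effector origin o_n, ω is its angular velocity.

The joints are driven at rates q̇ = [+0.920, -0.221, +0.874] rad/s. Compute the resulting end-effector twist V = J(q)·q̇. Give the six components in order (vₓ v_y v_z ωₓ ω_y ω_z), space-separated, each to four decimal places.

-0.0922 0.1619 0.0000 0.0000 0.0000 1.5730

o_n = [-0.0065, 0.2771, 0.3500]
J₁: ẑ×o_n = [-0.2771, -0.0065, 0.0000], ω = ẑ
J2: z=[0.0000, 0.0000, 1.0000] o=[-0.3669, 0.3543, 0.0000] → [0.0771, 0.3604, -0.0000, 0.0000, 0.0000, 1.0000]
J3: z=[0.0000, 0.0000, 1.0000] o=[-0.2896, 0.4829, 0.0000] → [0.2057, 0.2832, -0.0000, 0.0000, 0.0000, 1.0000]
V = J·q̇ = [-0.0922, 0.1619, 0.0000, 0.0000, 0.0000, 1.5730]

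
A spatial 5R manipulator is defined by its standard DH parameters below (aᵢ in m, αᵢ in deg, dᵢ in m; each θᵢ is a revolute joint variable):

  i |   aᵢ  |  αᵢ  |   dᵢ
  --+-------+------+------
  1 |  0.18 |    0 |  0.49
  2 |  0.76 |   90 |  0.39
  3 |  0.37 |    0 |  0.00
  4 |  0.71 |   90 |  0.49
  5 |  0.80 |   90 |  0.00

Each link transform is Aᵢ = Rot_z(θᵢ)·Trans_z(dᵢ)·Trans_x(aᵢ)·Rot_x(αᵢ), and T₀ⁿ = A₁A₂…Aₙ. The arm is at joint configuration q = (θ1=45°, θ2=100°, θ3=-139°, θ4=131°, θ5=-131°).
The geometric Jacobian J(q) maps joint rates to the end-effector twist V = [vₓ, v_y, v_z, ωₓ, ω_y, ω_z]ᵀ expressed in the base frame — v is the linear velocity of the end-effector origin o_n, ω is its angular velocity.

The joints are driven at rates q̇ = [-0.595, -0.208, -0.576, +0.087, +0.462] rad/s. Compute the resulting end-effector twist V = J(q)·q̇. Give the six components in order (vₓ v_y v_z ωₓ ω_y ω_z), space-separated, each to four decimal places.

o_n = [-0.4820, 0.4150, 0.6115]
J₁: ẑ×o_n = [-0.4150, -0.4820, 0.0000], ω = ẑ
J2: z=[0.0000, 0.0000, 1.0000] o=[0.1273, 0.1273, 0.4900] → [-0.2877, -0.6093, 0.0000, 0.0000, 0.0000, 1.0000]
J3: z=[0.5736, 0.8192, 0.0000] o=[-0.4953, 0.5632, 0.8800] → [-0.2200, 0.1540, -0.0959, 0.5736, 0.8192, 0.0000]
J4: z=[0.5736, 0.8192, 0.0000] o=[-0.2665, 0.4030, 0.6373] → [-0.0211, 0.0148, 0.1834, 0.5736, 0.8192, 0.0000]
J5: z=[0.1140, -0.0798, -0.9903] o=[-0.5614, 1.2077, 0.5384] → [-0.7908, -0.0870, -0.0840, 0.1140, -0.0798, -0.9903]
V = J·q̇ = [0.0663, 0.2859, 0.0324, -0.2278, -0.4374, -1.2605]

0.0663 0.2859 0.0324 -0.2278 -0.4374 -1.2605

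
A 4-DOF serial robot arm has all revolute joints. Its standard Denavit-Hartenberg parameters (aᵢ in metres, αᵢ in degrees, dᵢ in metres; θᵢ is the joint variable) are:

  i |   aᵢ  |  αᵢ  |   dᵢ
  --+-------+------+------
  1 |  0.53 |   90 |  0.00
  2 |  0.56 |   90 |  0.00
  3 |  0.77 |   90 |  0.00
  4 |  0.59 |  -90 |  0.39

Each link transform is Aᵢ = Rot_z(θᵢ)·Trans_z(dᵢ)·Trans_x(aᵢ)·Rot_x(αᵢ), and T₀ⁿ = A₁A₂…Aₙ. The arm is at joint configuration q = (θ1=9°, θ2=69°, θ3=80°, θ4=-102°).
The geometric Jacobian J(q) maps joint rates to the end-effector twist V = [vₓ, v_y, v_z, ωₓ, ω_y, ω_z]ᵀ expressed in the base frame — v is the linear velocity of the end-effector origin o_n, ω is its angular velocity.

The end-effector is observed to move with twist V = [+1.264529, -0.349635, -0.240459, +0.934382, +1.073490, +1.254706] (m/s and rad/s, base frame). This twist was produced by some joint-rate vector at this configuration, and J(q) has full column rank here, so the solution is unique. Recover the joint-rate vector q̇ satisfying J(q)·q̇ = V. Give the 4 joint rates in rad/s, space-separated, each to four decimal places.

o_n = [0.4544, -0.5049, 1.1931]
J₁: ẑ×o_n = [0.5049, 0.4544, -0.0000], ω = ẑ
J2: z=[0.1564, -0.9877, 0.0000] o=[0.5235, 0.0829, 0.0000] → [-1.1784, -0.1866, -0.1602, 0.1564, -0.9877, 0.0000]
J3: z=[0.9221, 0.1460, -0.3584] o=[0.7217, 0.1143, 0.5228] → [-0.1240, -0.5223, -0.5319, 0.9221, 0.1460, -0.3584]
J4: z=[0.3214, 0.2267, 0.9194] o=[0.8876, -0.6272, 0.6476] → [0.0113, -0.5736, 0.1375, 0.3214, 0.2267, 0.9194]
q̇ = J⁺·V = [0.8770, -0.7830, 0.8830, 0.7550]

0.8770 -0.7830 0.8830 0.7550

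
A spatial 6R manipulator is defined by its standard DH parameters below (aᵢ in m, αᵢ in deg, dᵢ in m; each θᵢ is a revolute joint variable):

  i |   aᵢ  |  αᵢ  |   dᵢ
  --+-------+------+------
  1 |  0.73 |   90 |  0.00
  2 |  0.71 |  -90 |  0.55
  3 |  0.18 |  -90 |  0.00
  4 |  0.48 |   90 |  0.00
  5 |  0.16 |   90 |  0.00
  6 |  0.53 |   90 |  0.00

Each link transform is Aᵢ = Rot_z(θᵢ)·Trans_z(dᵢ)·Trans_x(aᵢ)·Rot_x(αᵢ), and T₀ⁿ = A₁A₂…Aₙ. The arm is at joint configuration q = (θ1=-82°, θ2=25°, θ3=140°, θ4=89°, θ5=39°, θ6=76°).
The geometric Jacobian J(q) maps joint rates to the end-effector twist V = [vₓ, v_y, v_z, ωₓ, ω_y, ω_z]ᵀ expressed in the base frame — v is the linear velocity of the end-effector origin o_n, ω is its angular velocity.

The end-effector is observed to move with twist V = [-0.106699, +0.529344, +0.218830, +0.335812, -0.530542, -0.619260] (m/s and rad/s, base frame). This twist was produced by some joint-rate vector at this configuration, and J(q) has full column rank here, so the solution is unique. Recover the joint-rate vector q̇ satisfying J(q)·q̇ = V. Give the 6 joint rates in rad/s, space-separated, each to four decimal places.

-0.6300 0.2120 -0.4670 -0.9890 -0.0940 -0.3760

o_n = [-0.0835, -1.0933, -0.6077]
J₁: ẑ×o_n = [1.0933, -0.0835, 0.0000], ω = ẑ
J2: z=[-0.9903, -0.1392, 0.0000] o=[0.1016, -0.7229, 0.0000] → [0.0846, -0.6018, 0.3410, -0.9903, -0.1392, 0.0000]
J3: z=[-0.0588, 0.4185, 0.9063] o=[-0.3535, -1.4367, 0.3001] → [-0.6911, 0.1913, -0.1332, -0.0588, 0.4185, 0.9063]
J4: z=[-0.8397, 0.4703, -0.2717] o=[-0.2563, -1.2968, 0.2418] → [-0.3442, -0.7603, -0.2522, -0.8397, 0.4703, -0.2717]
J5: z=[0.5388, 0.7842, -0.3079] o=[-0.2236, -1.4911, -0.1959] → [-0.2005, 0.1788, 0.1045, 0.5388, 0.7842, -0.3079]
J6: z=[0.6955, -0.6203, -0.3627] o=[-0.2996, -1.4941, -0.3366] → [0.3136, 0.1102, 0.4129, 0.6955, -0.6203, -0.3627]
q̇ = J⁺·V = [-0.6300, 0.2120, -0.4670, -0.9890, -0.0940, -0.3760]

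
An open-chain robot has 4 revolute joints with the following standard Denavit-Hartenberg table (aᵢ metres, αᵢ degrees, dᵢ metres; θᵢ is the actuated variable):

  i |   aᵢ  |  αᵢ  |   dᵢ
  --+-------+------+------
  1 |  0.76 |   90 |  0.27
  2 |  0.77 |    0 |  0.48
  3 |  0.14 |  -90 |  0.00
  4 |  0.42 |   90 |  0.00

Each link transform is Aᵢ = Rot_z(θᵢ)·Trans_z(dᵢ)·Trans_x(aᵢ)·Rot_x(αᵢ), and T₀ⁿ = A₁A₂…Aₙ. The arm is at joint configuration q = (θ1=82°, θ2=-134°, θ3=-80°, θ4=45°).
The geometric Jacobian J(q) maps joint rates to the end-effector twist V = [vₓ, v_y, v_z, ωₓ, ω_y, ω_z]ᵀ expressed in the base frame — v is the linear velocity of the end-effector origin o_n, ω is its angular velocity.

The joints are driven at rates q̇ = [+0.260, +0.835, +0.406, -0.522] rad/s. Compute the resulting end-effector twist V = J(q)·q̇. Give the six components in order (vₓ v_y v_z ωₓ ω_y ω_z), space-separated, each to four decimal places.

0.1997 0.0510 -0.8095 1.2695 0.1163 0.6928

o_n = [0.1621, -0.1613, -0.0395]
J₁: ẑ×o_n = [0.1613, 0.1621, -0.0000], ω = ẑ
J2: z=[0.9903, -0.1392, 0.0000] o=[0.1058, 0.7526, 0.2700] → [0.0431, 0.3065, -0.8972, 0.9903, -0.1392, 0.0000]
J3: z=[0.9903, -0.1392, 0.0000] o=[0.5067, 0.1561, -0.2839] → [-0.0340, -0.2420, -0.3623, 0.9903, -0.1392, 0.0000]
J4: z=[-0.0778, -0.5538, -0.8290] o=[0.4905, 0.0412, -0.2056] → [-0.2598, 0.2851, -0.1661, -0.0778, -0.5538, -0.8290]
V = J·q̇ = [0.1997, 0.0510, -0.8095, 1.2695, 0.1163, 0.6928]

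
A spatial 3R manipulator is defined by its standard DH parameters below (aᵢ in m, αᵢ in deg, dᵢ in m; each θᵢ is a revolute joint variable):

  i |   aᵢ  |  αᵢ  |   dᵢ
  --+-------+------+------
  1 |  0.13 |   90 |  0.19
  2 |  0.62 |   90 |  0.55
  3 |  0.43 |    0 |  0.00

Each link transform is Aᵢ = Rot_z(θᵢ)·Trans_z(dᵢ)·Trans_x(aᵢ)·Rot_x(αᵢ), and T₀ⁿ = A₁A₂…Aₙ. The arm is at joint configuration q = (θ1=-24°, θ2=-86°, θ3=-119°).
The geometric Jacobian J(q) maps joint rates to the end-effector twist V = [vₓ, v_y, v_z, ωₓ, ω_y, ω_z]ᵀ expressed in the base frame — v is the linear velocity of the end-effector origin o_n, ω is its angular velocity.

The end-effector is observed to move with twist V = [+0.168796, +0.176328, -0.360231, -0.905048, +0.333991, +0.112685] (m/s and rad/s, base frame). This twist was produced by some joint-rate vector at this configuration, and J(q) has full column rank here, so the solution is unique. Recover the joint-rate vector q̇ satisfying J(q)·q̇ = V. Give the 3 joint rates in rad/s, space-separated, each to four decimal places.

0.1800 0.0630 0.9650

o_n = [0.0742, -0.2234, -0.2205]
J₁: ẑ×o_n = [0.2234, 0.0742, -0.0000], ω = ẑ
J2: z=[-0.4067, -0.9135, 0.0000] o=[0.1188, -0.0529, 0.1900] → [0.3750, -0.1670, 0.0287, -0.4067, -0.9135, 0.0000]
J3: z=[-0.9113, 0.4057, -0.0698] o=[-0.0654, -0.5729, -0.4285] → [0.1088, 0.1798, -0.3752, -0.9113, 0.4057, -0.0698]
q̇ = J⁺·V = [0.1800, 0.0630, 0.9650]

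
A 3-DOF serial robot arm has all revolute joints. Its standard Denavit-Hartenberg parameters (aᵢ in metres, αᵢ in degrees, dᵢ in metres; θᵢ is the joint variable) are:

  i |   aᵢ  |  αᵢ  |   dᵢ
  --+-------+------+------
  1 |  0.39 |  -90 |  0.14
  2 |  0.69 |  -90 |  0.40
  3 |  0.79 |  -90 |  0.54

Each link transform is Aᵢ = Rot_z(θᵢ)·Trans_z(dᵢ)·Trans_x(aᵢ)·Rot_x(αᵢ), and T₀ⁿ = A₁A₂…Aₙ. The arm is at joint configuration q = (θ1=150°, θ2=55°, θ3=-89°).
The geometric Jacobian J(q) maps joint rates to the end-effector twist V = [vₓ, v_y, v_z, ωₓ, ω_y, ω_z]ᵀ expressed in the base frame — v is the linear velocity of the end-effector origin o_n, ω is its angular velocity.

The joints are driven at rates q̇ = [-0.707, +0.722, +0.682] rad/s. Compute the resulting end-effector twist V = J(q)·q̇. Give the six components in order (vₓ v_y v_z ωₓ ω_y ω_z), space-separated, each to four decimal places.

-0.3131 0.4784 -0.4134 0.1228 -0.9046 -1.0982

o_n = [-0.8992, -0.8548, -0.7462]
J₁: ẑ×o_n = [0.8548, -0.8992, 0.0000], ω = ẑ
J2: z=[-0.5000, -0.8660, 0.0000] o=[-0.3377, 0.1950, 0.1400] → [0.7675, -0.4431, 0.0387, -0.5000, -0.8660, 0.0000]
J3: z=[0.7094, -0.4096, -0.5736] o=[-0.8805, 0.0465, -0.4252] → [-0.3855, 0.2385, -0.6470, 0.7094, -0.4096, -0.5736]
V = J·q̇ = [-0.3131, 0.4784, -0.4134, 0.1228, -0.9046, -1.0982]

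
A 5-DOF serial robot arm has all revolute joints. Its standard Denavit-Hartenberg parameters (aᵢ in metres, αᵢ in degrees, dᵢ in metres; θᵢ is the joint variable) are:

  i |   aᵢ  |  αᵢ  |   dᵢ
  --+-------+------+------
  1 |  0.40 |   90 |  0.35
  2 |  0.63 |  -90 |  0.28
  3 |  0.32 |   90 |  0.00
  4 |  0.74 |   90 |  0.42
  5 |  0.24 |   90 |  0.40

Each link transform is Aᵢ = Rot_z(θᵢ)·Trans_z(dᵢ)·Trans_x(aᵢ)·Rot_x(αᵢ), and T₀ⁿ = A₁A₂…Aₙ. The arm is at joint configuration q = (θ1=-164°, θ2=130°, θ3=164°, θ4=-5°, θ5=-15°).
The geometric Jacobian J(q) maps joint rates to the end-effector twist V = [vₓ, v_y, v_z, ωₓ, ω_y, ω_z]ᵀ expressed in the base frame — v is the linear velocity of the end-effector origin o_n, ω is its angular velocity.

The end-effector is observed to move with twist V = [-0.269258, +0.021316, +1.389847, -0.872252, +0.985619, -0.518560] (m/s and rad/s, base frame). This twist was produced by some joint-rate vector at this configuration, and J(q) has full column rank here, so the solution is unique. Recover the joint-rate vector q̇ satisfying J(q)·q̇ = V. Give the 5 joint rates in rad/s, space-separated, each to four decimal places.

o_n = [-0.9216, -0.6902, 0.2959]
J₁: ẑ×o_n = [0.6902, -0.9216, 0.0000], ω = ẑ
J2: z=[-0.2756, 0.9613, 0.0000] o=[-0.3845, -0.1103, 0.3500] → [-0.0520, -0.0149, 0.6761, -0.2756, 0.9613, 0.0000]
J3: z=[0.7364, 0.2112, -0.6428] o=[-0.0724, 0.2705, 0.8326] → [-0.7309, 0.9411, -0.5282, 0.7364, 0.2112, -0.6428]
J4: z=[0.4353, -0.8752, 0.2112] o=[-0.2382, 0.1312, 0.5970] → [0.4370, -0.0133, -0.9557, 0.4353, -0.8752, 0.2112]
J5: z=[-0.6884, -0.1724, 0.7045] o=[-0.4847, -0.5708, 0.1843] → [0.0649, -0.2310, 0.0069, -0.6884, -0.1724, 0.7045]
q̇ = J⁺·V = [-0.7620, 0.6230, -0.7650, -0.5920, -0.1750]

-0.7620 0.6230 -0.7650 -0.5920 -0.1750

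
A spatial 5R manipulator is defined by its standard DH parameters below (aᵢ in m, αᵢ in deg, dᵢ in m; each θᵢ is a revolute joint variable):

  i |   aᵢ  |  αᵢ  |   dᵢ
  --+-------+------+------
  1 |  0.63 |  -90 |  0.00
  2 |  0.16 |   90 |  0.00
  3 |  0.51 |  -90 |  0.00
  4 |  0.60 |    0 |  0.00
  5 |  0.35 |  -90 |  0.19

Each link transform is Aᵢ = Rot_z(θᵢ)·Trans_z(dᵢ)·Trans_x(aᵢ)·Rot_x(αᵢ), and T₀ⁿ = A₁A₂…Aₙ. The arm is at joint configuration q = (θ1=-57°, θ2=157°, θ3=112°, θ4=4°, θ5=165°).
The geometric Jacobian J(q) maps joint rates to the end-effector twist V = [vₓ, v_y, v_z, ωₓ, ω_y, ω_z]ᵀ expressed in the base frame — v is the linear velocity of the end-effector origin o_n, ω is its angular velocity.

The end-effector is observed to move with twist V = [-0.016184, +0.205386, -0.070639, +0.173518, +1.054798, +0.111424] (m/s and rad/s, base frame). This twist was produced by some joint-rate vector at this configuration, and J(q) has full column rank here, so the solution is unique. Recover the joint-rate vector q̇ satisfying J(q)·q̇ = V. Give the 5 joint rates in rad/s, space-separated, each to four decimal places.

-0.2930 0.4900 -0.6810 0.0270 -0.6410

o_n = [1.0069, -0.3789, 0.2183]
J₁: ẑ×o_n = [0.3789, 1.0069, -0.0000], ω = ẑ
J2: z=[0.8387, 0.5446, 0.0000] o=[0.3431, -0.5284, 0.0000] → [0.1189, -0.1831, -0.2362, 0.8387, 0.5446, 0.0000]
J3: z=[0.2128, -0.3277, -0.9205] o=[0.2629, -0.4048, -0.0625] → [-0.0682, -0.7446, 0.2493, 0.2128, -0.3277, -0.9205]
J4: z=[0.1507, -0.9198, 0.3623] o=[0.7553, -0.2948, 0.0121] → [-0.1591, 0.0601, 0.2188, 0.1507, -0.9198, 0.3623]
J5: z=[0.1507, -0.9198, 0.3623] o=[1.3242, -0.1519, 0.1383] → [0.0086, -0.1270, -0.3260, 0.1507, -0.9198, 0.3623]
q̇ = J⁺·V = [-0.2930, 0.4900, -0.6810, 0.0270, -0.6410]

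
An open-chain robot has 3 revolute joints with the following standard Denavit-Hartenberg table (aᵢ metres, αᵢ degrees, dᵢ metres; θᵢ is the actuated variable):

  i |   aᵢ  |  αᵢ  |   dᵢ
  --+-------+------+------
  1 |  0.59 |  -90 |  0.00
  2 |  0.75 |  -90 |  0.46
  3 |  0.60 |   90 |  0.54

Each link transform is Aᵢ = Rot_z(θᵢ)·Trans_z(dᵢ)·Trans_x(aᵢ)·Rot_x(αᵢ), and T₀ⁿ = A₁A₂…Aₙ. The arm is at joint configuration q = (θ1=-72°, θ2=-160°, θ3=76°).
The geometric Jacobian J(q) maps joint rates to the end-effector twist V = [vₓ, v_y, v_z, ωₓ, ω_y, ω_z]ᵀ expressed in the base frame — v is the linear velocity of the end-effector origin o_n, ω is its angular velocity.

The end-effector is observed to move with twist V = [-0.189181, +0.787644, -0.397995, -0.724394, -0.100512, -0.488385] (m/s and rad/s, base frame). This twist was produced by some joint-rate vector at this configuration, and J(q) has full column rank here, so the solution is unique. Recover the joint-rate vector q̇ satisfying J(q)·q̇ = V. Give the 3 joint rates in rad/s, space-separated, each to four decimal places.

o_n = [-0.1367, 0.0255, 0.8136]
J₁: ẑ×o_n = [-0.0255, -0.1367, 0.0000], ω = ẑ
J2: z=[0.9511, 0.3090, 0.0000] o=[0.1823, -0.5611, 0.0000] → [0.2514, -0.7738, 0.6565, 0.9511, 0.3090, 0.0000]
J3: z=[0.1057, -0.3253, 0.9397] o=[0.4020, 0.2513, 0.2565] → [0.0310, -0.5651, -0.1991, 0.1057, -0.3253, 0.9397]
q̇ = J⁺·V = [-0.1360, -0.7200, -0.3750]

-0.1360 -0.7200 -0.3750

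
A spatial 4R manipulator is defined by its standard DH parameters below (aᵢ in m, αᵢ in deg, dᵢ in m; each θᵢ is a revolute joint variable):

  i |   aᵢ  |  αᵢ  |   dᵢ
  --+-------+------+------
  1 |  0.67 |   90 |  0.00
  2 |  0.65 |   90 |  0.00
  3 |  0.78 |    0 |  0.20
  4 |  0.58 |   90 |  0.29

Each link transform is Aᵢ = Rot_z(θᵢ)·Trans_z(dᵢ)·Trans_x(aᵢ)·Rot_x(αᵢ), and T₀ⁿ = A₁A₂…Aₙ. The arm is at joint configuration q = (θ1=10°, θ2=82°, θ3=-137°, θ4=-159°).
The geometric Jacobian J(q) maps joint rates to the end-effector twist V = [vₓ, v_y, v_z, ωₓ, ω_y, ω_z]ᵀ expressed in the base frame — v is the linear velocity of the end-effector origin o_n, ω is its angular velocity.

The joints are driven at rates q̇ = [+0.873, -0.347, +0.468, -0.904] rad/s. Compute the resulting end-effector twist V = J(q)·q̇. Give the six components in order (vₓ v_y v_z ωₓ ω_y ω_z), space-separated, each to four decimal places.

o_n = [1.1816, 0.2192, 0.2624]
J₁: ẑ×o_n = [-0.2192, 1.1816, 0.0000], ω = ẑ
J2: z=[0.1736, -0.9848, 0.0000] o=[0.6598, 0.1163, 0.0000] → [-0.2584, -0.0456, 0.5317, 0.1736, -0.9848, 0.0000]
J3: z=[0.9752, 0.1720, -0.1392] o=[0.7489, 0.1321, 0.6437] → [-0.0534, 0.3117, 0.0106, 0.9752, 0.1720, -0.1392]
J4: z=[0.9752, 0.1720, -0.1392] o=[0.7734, 0.6765, 0.0509] → [-0.0273, -0.2630, -0.5162, 0.9752, 0.1720, -0.1392]
V = J·q̇ = [-0.1020, 1.4309, 0.2871, -0.4855, 0.2668, 0.9337]

-0.1020 1.4309 0.2871 -0.4855 0.2668 0.9337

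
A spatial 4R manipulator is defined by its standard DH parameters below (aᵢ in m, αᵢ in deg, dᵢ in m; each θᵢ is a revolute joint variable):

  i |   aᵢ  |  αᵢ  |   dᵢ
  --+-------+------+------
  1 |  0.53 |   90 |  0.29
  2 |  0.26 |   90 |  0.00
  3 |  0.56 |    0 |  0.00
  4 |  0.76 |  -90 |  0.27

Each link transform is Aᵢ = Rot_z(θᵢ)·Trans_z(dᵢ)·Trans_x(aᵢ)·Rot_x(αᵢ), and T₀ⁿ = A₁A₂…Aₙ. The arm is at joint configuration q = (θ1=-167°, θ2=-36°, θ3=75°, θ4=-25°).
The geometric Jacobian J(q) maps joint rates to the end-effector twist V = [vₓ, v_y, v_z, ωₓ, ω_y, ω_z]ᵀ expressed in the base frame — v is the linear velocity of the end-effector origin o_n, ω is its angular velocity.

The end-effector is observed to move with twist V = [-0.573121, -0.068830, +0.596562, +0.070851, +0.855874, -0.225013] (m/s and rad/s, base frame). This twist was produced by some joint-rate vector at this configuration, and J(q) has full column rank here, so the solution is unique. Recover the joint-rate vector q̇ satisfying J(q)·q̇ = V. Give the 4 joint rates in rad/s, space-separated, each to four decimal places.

o_n = [-1.3187, 0.8482, -0.4536]
J₁: ẑ×o_n = [-0.8482, -1.3187, 0.0000], ω = ẑ
J2: z=[-0.2250, 0.9744, 0.0000] o=[-0.5164, -0.1192, 0.2900] → [-0.7245, -0.1673, 0.5641, -0.2250, 0.9744, 0.0000]
J3: z=[0.5727, 0.1322, -0.8090] o=[-0.7214, -0.1665, 0.1372] → [0.7428, 0.8216, 0.6601, 0.5727, 0.1322, -0.8090]
J4: z=[0.5727, 0.1322, -0.8090] o=[-0.9573, 0.3341, 0.0520] → [0.3490, 0.5820, 0.3422, 0.5727, 0.1322, -0.8090]
q̇ = J⁺·V = [0.1350, 0.8180, -0.0540, 0.4990]

0.1350 0.8180 -0.0540 0.4990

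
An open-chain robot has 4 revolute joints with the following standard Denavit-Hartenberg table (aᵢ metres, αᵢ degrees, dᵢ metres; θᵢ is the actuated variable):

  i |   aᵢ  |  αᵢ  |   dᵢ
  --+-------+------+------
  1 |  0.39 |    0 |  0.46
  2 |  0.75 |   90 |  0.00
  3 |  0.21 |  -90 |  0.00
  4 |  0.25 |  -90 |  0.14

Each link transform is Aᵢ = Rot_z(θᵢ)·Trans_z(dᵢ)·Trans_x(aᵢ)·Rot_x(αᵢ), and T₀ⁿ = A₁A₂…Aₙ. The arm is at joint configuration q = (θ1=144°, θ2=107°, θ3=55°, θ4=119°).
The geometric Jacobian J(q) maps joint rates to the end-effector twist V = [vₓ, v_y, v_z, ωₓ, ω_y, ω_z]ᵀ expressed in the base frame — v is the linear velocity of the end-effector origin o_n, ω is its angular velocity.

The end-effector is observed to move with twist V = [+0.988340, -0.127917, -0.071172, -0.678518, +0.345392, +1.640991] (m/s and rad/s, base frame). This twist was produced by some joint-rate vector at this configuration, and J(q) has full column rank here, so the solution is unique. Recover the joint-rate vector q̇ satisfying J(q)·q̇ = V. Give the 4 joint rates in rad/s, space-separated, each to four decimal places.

0.7330 0.8340 0.7540 0.1290

o_n = [-0.3322, -0.4908, 0.6130]
J₁: ẑ×o_n = [0.4908, -0.3322, 0.0000], ω = ẑ
J2: z=[0.0000, 0.0000, 1.0000] o=[-0.3155, 0.2292, 0.4600] → [0.7201, -0.0167, 0.0000, 0.0000, 0.0000, 1.0000]
J3: z=[-0.9455, 0.3256, 0.0000] o=[-0.5597, -0.4799, 0.4600] → [0.0498, 0.1447, -0.0637, -0.9455, 0.3256, 0.0000]
J4: z=[0.2667, 0.7745, 0.5736] o=[-0.5989, -0.5938, 0.6320] → [-0.0738, 0.1580, -0.1791, 0.2667, 0.7745, 0.5736]
q̇ = J⁺·V = [0.7330, 0.8340, 0.7540, 0.1290]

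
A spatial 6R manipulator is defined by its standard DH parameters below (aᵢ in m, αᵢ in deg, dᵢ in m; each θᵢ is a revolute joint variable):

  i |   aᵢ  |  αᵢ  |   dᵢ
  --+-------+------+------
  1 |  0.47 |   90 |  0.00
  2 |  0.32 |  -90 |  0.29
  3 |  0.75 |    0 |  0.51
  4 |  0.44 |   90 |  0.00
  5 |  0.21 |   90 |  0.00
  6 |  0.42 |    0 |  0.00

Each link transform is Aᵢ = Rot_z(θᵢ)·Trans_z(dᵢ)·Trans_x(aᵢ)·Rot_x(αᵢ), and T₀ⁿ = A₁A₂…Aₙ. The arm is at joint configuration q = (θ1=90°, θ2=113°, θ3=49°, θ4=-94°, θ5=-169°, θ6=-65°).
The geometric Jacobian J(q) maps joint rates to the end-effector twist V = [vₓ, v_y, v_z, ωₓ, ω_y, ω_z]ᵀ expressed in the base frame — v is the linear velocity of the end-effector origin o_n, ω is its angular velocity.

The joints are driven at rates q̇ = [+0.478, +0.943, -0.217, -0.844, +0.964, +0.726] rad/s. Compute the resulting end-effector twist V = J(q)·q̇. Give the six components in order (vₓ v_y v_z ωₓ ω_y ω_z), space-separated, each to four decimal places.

o_n = [-0.5030, -0.3703, 0.8637]
J₁: ẑ×o_n = [0.3703, -0.5030, 0.0000], ω = ẑ
J2: z=[1.0000, -0.0000, 0.0000] o=[0.0000, 0.4700, 0.0000] → [-0.0000, -0.8637, -0.8403, 1.0000, -0.0000, 0.0000]
J3: z=[0.0000, -0.9205, -0.3907] o=[0.2900, 0.3450, 0.2946] → [-0.8034, 0.3099, -0.7300, 0.0000, -0.9205, -0.3907]
J4: z=[0.0000, -0.9205, -0.3907] o=[-0.2760, -0.3167, 0.5482] → [-0.3113, 0.0887, -0.2090, 0.0000, -0.9205, -0.3907]
J5: z=[0.7071, 0.2763, -0.6509] o=[0.0351, -0.4383, 0.8346] → [0.0523, 0.3297, 0.1968, 0.7071, 0.2763, -0.6509]
J6: z=[-0.1349, -0.8509, -0.5077] o=[-0.1107, -0.3445, 0.7161] → [-0.1387, 0.2191, -0.3304, -0.1349, -0.8509, -0.5077]
V = J·q̇ = [0.5638, -0.7201, -0.5078, 1.5267, 0.6253, -0.1035]

0.5638 -0.7201 -0.5078 1.5267 0.6253 -0.1035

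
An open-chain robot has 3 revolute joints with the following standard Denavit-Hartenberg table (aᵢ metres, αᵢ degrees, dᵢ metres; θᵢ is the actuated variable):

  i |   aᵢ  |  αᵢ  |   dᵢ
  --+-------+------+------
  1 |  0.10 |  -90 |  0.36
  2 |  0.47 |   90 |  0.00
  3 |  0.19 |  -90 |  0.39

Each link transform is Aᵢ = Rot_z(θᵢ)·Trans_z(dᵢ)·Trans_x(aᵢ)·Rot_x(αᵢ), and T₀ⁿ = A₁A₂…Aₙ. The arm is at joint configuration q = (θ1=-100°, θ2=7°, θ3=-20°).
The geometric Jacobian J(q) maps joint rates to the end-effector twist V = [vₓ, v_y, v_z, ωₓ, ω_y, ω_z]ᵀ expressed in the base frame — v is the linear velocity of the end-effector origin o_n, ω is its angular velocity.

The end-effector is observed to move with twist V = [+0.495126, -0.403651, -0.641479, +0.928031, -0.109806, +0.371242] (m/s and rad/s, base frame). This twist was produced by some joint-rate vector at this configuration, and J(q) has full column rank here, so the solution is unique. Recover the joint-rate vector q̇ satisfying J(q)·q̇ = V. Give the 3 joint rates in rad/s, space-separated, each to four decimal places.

0.8030 0.9330 -0.4350

o_n = [-0.2014, -0.7679, 0.6681]
J₁: ẑ×o_n = [0.7679, -0.2014, 0.0000], ω = ẑ
J2: z=[0.9848, -0.1736, 0.0000] o=[-0.0174, -0.0985, 0.3600] → [-0.0535, -0.3034, -0.6912, 0.9848, -0.1736, 0.0000]
J3: z=[-0.0212, -0.1200, 0.9925] o=[-0.0984, -0.5579, 0.3027] → [0.1646, -0.0945, -0.0079, -0.0212, -0.1200, 0.9925]
q̇ = J⁺·V = [0.8030, 0.9330, -0.4350]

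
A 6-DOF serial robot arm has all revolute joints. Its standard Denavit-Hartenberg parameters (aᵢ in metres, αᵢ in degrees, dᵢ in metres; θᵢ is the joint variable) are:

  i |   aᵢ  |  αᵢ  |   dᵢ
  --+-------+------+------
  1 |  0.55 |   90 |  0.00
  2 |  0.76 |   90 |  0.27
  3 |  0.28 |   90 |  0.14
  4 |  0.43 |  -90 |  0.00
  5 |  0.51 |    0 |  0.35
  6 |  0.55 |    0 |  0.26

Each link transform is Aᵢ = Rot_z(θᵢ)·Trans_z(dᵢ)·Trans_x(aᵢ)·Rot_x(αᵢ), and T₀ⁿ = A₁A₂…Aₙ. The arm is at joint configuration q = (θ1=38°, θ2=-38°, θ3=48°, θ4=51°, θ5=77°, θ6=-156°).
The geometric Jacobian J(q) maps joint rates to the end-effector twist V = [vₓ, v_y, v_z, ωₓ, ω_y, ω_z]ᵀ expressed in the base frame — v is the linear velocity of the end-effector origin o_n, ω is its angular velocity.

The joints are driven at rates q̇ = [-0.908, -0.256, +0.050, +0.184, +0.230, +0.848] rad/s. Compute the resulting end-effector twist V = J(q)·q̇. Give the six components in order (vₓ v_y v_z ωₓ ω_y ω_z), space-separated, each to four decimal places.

-0.2629 -1.2119 -0.2896 -1.2333 0.3076 -1.2211

o_n = [0.7621, 0.0867, -1.3867]
J₁: ẑ×o_n = [-0.0867, 0.7621, 0.0000], ω = ẑ
J2: z=[0.6157, -0.7880, 0.0000] o=[0.4334, 0.3386, 0.0000] → [1.0928, 0.8538, 0.1039, 0.6157, -0.7880, 0.0000]
J3: z=[-0.4851, -0.3790, -0.7880] o=[1.0716, 0.4946, -0.4679] → [0.0269, -0.2019, 0.0806, -0.4851, -0.3790, -0.7880]
J4: z=[0.0495, 0.8878, -0.4575] o=[1.2481, 0.3684, -0.6936] → [-0.7443, 0.2567, 0.4175, 0.0495, 0.8878, -0.4575]
J5: z=[-0.9838, -0.0357, -0.1758] o=[1.3222, 0.1711, -1.0684] → [-0.0035, -0.2147, 0.0631, -0.9838, -0.0357, -0.1758]
J6: z=[-0.9838, -0.0357, -0.1758] o=[0.9731, -0.3352, -1.0025] → [0.0879, -0.3409, -0.4226, -0.9838, -0.0357, -0.1758]
V = J·q̇ = [-0.2629, -1.2119, -0.2896, -1.2333, 0.3076, -1.2211]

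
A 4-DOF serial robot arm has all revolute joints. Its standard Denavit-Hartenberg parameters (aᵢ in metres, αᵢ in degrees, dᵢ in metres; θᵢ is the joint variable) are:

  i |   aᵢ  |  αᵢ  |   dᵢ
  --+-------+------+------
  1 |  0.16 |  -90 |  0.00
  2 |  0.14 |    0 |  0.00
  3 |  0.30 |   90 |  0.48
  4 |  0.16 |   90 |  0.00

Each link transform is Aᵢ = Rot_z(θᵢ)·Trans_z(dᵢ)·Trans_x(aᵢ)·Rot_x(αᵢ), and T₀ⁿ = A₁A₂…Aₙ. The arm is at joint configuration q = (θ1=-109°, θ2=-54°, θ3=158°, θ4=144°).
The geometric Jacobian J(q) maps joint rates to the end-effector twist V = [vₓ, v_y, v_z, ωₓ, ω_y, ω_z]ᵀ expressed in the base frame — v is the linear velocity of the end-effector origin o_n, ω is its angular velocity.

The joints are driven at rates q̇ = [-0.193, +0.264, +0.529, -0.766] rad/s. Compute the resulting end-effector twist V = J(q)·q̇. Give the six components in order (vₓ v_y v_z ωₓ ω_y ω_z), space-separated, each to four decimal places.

0.0597 -0.0121 -0.0589 0.9918 0.4446 -0.0077

o_n = [0.4773, -0.3770, -0.0522]
J₁: ẑ×o_n = [0.3770, 0.4773, -0.0000], ω = ẑ
J2: z=[0.9455, -0.3256, 0.0000] o=[-0.0521, -0.1513, 0.0000] → [0.0170, 0.0494, -0.0410, 0.9455, -0.3256, 0.0000]
J3: z=[0.9455, -0.3256, 0.0000] o=[-0.0789, -0.2291, 0.1133] → [0.0539, 0.1565, 0.0413, 0.9455, -0.3256, 0.0000]
J4: z=[-0.3159, -0.9174, -0.2419] o=[0.3986, -0.3167, -0.1778] → [-0.1298, 0.0206, 0.0913, -0.3159, -0.9174, -0.2419]
V = J·q̇ = [0.0597, -0.0121, -0.0589, 0.9918, 0.4446, -0.0077]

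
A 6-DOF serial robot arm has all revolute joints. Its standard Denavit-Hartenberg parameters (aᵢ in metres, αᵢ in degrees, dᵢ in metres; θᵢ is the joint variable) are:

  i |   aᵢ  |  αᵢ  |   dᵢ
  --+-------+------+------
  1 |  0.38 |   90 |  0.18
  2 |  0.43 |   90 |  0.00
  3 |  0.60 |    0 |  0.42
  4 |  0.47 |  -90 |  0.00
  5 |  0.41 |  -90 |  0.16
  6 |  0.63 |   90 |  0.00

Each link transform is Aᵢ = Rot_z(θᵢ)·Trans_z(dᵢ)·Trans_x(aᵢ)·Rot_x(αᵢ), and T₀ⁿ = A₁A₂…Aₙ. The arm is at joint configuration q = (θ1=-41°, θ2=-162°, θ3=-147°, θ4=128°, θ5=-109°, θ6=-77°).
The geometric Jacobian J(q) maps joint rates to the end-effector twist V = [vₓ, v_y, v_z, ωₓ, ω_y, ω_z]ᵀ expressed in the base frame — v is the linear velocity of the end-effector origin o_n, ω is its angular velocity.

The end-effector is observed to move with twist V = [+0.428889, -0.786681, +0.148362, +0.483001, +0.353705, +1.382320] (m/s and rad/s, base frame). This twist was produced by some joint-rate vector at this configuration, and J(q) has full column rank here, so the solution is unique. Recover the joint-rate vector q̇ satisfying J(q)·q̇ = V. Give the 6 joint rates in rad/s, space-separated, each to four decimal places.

0.6870 -0.3490 0.7320 -0.0270 -0.3330 -0.2600

o_n = [-0.4618, -0.0098, 0.9355]
J₁: ẑ×o_n = [0.0098, -0.4618, 0.0000], ω = ẑ
J2: z=[-0.6561, -0.7547, 0.0000] o=[0.2868, -0.2493, 0.1800] → [-0.5702, 0.4956, -0.7221, -0.6561, -0.7547, 0.0000]
J3: z=[-0.2332, 0.2027, 0.9511] o=[-0.0219, 0.0190, 0.0471] → [0.2075, -0.2112, 0.0959, -0.2332, 0.2027, 0.9511]
J4: z=[-0.2332, 0.2027, 0.9511] o=[0.4558, 0.0368, 0.6021] → [0.1119, -0.7949, 0.1969, -0.2332, 0.2027, 0.9511]
J5: z=[-0.8540, -0.5105, -0.1006] o=[0.2372, 0.4296, 0.4647] → [-0.2845, 0.4723, 0.0184, -0.8540, -0.5105, -0.1006]
J6: z=[-0.5157, 0.8561, 0.0334] o=[0.0722, 0.3149, 0.8563] → [0.0786, 0.0230, 0.6247, -0.5157, 0.8561, 0.0334]
q̇ = J⁺·V = [0.6870, -0.3490, 0.7320, -0.0270, -0.3330, -0.2600]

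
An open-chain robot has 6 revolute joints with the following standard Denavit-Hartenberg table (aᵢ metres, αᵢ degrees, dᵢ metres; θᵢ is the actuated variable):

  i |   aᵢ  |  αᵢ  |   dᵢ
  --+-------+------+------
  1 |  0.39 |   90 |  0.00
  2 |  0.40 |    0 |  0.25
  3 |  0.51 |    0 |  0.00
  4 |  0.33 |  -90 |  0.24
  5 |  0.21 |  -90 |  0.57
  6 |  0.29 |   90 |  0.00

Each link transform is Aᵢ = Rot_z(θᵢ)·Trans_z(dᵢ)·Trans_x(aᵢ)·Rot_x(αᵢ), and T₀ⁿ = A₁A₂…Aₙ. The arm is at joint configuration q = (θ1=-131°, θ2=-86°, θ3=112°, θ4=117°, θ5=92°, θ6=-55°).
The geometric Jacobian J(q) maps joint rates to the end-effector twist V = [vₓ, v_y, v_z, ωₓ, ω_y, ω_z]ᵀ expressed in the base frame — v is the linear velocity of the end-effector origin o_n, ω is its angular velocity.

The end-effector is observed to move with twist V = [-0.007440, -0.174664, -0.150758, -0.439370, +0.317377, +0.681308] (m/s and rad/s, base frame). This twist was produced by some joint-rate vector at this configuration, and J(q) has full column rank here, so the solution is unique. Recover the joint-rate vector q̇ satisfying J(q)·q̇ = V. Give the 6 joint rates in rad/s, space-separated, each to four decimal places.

o_n = [-0.1760, -0.0288, -0.6297]
J₁: ẑ×o_n = [0.0288, -0.1760, 0.0000], ω = ẑ
J2: z=[-0.7547, 0.6561, 0.0000] o=[-0.2559, -0.2943, 0.0000] → [-0.4131, -0.4752, -0.2528, -0.7547, 0.6561, 0.0000]
J3: z=[-0.7547, 0.6561, 0.0000] o=[-0.4628, -0.1514, -0.3990] → [-0.1513, -0.1741, -0.2807, -0.7547, 0.6561, 0.0000]
J4: z=[-0.7547, 0.6561, 0.0000] o=[-0.7636, -0.4973, -0.1755] → [-0.2980, -0.3428, -0.7391, -0.7547, 0.6561, 0.0000]
J5: z=[0.3948, 0.4542, -0.7986] o=[-0.7718, -0.1410, 0.0231] → [-0.2070, -0.2181, -0.2263, 0.3948, 0.4542, -0.7986]
J6: z=[-0.5500, -0.5795, -0.6014] o=[-0.3922, -0.0242, -0.4365] → [0.1092, -0.2363, 0.1279, -0.5500, -0.5795, -0.6014]
q̇ = J⁺·V = [0.7030, -0.1790, 0.7080, 0.0090, -0.0120, 0.0520]

0.7030 -0.1790 0.7080 0.0090 -0.0120 0.0520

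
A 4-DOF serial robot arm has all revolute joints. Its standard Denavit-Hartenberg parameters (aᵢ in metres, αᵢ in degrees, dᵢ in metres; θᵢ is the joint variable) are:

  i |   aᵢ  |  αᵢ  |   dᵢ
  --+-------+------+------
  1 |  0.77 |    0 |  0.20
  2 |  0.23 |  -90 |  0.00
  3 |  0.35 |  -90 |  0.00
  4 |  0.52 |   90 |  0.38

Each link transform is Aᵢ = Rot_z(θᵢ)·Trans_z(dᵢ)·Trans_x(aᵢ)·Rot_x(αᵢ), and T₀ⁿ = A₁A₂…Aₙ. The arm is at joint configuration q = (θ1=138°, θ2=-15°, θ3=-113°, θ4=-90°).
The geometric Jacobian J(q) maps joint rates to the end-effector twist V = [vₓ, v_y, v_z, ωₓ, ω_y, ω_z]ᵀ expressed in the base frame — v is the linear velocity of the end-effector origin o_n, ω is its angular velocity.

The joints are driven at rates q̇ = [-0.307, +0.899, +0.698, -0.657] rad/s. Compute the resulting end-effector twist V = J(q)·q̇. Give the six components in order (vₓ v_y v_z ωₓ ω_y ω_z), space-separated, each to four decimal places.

-0.1458 0.1621 -0.4632 -0.2560 -0.8874 0.3353

o_n = [-1.2496, 0.6036, 0.6707]
J₁: ẑ×o_n = [-0.6036, -1.2496, 0.0000], ω = ẑ
J2: z=[0.0000, 0.0000, 1.0000] o=[-0.5722, 0.5152, 0.2000] → [-0.0883, -0.6774, 0.0000, 0.0000, 0.0000, 1.0000]
J3: z=[-0.8387, -0.5446, 0.0000] o=[-0.6975, 0.7081, 0.2000] → [-0.2563, 0.3947, -0.2130, -0.8387, -0.5446, 0.0000]
J4: z=[-0.5013, 0.7720, 0.3907] o=[-0.6230, 0.5934, 0.5222] → [0.1107, -0.1704, 0.4787, -0.5013, 0.7720, 0.3907]
V = J·q̇ = [-0.1458, 0.1621, -0.4632, -0.2560, -0.8874, 0.3353]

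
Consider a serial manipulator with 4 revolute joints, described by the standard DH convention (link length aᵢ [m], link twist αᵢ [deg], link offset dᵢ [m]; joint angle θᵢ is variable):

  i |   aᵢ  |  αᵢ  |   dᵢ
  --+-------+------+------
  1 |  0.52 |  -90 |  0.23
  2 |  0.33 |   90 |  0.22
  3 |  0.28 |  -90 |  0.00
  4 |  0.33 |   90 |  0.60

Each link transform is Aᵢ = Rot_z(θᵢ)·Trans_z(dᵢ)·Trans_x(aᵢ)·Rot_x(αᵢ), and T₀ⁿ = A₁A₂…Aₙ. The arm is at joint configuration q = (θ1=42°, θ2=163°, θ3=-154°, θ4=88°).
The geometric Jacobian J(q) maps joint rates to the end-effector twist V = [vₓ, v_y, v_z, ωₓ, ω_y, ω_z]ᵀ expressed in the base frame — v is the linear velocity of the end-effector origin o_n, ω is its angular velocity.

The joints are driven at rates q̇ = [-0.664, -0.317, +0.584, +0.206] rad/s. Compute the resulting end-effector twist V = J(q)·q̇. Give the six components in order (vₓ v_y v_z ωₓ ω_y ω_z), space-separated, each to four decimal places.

o_n = [0.3787, -0.2606, 0.4486]
J₁: ẑ×o_n = [0.2606, 0.3787, -0.0000], ω = ẑ
J2: z=[-0.6691, 0.7431, 0.0000] o=[0.3864, 0.3479, 0.2300] → [0.1625, 0.1463, 0.4130, -0.6691, 0.7431, 0.0000]
J3: z=[0.2173, 0.1956, -0.9563] o=[0.0047, 0.3003, 0.1335] → [-0.4747, -0.4261, -0.1950, 0.2173, 0.1956, -0.9563]
J4: z=[0.2899, -0.9484, -0.1282] o=[0.2657, 0.3701, 0.2071] → [-0.3099, -0.0845, -0.0757, 0.2899, -0.9484, -0.1282]
V = J·q̇ = [-0.5656, -0.5641, -0.2604, 0.3987, -0.3167, -1.2489]

-0.5656 -0.5641 -0.2604 0.3987 -0.3167 -1.2489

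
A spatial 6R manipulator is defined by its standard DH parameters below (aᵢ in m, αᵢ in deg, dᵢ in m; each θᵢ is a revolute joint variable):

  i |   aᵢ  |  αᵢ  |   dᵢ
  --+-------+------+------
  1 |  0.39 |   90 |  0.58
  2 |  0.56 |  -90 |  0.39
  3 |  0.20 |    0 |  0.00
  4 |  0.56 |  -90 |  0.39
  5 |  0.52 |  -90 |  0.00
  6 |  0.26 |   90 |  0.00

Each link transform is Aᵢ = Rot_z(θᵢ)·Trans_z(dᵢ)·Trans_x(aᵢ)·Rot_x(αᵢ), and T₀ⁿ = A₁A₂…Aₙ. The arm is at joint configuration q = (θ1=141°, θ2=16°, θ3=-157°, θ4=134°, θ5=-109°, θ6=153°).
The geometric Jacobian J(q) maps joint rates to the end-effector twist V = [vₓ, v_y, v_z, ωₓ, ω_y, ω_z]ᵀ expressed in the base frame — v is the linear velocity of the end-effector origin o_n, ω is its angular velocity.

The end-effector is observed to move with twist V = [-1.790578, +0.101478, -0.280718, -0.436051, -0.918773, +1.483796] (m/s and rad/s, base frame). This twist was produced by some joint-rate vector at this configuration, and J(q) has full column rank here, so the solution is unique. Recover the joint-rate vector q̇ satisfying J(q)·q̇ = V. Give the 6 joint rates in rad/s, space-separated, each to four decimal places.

0.8440 -0.7060 -0.1870 0.9230 0.2390 -0.1690

o_n = [-0.2504, 1.1794, 1.4261]
J₁: ẑ×o_n = [-1.1794, -0.2504, 0.0000], ω = ẑ
J2: z=[0.6293, 0.7771, 0.0000] o=[-0.3031, 0.2454, 0.5800] → [0.6576, -0.5325, 0.5468, 0.6293, 0.7771, 0.0000]
J3: z=[0.2142, -0.1735, 0.9613] o=[-0.4760, 0.8873, 0.7344] → [-0.4007, 0.0686, 0.1017, 0.2142, -0.1735, 0.9613]
J4: z=[0.2142, -0.1735, 0.9613] o=[-0.2893, 0.8366, 0.6836] → [-0.4582, -0.1217, 0.0802, 0.2142, -0.1735, 0.9613]
J5: z=[-0.8712, -0.4790, 0.1077] o=[-0.4531, 1.2509, 1.2006] → [-0.1003, 0.2183, 0.1594, -0.8712, -0.4790, 0.1077]
J6: z=[-0.3480, 0.7572, 0.5529] o=[-0.2730, 1.0199, 1.6303] → [-0.2427, -0.0585, -0.0726, -0.3480, 0.7572, 0.5529]
q̇ = J⁺·V = [0.8440, -0.7060, -0.1870, 0.9230, 0.2390, -0.1690]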